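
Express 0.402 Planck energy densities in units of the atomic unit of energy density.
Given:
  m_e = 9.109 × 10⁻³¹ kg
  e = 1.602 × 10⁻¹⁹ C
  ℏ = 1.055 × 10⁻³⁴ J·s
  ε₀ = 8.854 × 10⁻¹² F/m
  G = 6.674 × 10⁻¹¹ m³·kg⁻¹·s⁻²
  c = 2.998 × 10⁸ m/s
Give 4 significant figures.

Planck energy density: u_P = c⁷/(ℏG²) = 4.632 × 10¹¹³ J/m³
atomic unit of energy density: u_au = E_h/a₀³ = m_e⁴e¹⁰/((4πε₀)⁵ℏ⁸) = 2.929 × 10¹³ J/m³
0.402 × 4.632 × 10¹¹³ / 2.929 × 10¹³ = 6.357 × 10⁹⁹

6.357 × 10⁹⁹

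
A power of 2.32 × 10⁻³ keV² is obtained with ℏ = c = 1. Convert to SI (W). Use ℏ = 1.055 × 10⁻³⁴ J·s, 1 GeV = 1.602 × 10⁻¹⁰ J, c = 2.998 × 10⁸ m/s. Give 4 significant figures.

Power is [E]/[T] = [E]²/ℏ.
1 GeV² → 1/ℏ × (1 GeV in J)² = 2.433 × 10¹⁴ W.
Convert the energy scale: 2.32 × 10⁻³ keV² = 2.32 × 10⁻¹⁵ GeV².
Result: 2.32 × 10⁻¹⁵ × 2.433 × 10¹⁴ = 0.5644 W.

0.5644 W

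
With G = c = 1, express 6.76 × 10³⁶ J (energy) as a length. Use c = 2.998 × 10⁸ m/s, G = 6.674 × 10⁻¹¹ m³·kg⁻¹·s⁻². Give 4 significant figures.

Energy → length via G/c⁴.
6.76 × 10³⁶ J × (G/c⁴) = 5.585 × 10⁻⁸ m

5.585 × 10⁻⁸ m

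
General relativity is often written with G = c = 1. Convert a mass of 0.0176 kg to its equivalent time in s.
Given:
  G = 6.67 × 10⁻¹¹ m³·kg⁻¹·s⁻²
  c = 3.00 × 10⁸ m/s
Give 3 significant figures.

Mass → time via G/c³.
0.0176 kg × (G/c³) = 4.35 × 10⁻³⁸ s

4.35 × 10⁻³⁸ s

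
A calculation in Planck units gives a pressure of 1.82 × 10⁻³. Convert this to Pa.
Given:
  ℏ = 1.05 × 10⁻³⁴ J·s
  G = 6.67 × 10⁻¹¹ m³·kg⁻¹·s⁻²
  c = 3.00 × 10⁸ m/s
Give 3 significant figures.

8.52 × 10¹¹⁰ Pa

One Planck pressure: p_P = c⁷/(ℏG²) = 4.68 × 10¹¹³ Pa.
1.82 × 10⁻³ × 4.68 × 10¹¹³ Pa = 8.52 × 10¹¹⁰ Pa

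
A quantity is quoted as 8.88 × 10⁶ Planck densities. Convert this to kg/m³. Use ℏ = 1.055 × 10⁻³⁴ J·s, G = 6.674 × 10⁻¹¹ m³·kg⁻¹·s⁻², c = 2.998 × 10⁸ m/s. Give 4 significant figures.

4.577 × 10¹⁰³ kg/m³

One Planck density: ρ_P = c⁵/(ℏG²) = 5.154 × 10⁹⁶ kg/m³.
8.88 × 10⁶ × 5.154 × 10⁹⁶ kg/m³ = 4.577 × 10¹⁰³ kg/m³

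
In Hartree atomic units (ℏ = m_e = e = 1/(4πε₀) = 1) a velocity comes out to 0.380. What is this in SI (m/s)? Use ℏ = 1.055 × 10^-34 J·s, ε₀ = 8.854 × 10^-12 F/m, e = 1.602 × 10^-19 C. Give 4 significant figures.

One atomic unit of velocity: v_au = e²/(4πε₀ℏ) = 2.186 × 10^6 m/s.
0.380 × 2.186 × 10^6 m/s = 8.308 × 10^5 m/s

8.308 × 10^5 m/s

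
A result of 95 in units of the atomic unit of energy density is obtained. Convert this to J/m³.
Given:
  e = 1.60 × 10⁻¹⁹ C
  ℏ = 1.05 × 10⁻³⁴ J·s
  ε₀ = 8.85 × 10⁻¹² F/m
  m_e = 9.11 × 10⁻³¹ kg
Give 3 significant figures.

2.86 × 10¹⁵ J/m³

One atomic unit of energy density: u_au = E_h/a₀³ = m_e⁴e¹⁰/((4πε₀)⁵ℏ⁸) = 3.01 × 10¹³ J/m³.
95 × 3.01 × 10¹³ J/m³ = 2.86 × 10¹⁵ J/m³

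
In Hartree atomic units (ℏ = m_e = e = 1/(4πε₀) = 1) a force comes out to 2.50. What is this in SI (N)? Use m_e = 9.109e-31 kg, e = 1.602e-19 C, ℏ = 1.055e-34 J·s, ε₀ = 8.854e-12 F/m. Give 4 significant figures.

2.055e-7 N

One atomic unit of force: F_au = E_h/a₀ = m_e²e⁶/((4πε₀)³ℏ⁴) = 8.220e-8 N.
2.50 × 8.220e-8 N = 2.055e-7 N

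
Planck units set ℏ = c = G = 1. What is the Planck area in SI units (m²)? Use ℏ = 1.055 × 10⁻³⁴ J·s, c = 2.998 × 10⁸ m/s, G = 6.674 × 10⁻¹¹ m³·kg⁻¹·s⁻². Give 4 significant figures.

The unique combination of the constants set to 1 with dimensions of area is A_P = ℏG/c³.
  = 7.041 × 10⁻⁴⁵ / 2.695 × 10²⁵
  = 2.613 × 10⁻⁷⁰ m²

2.613 × 10⁻⁷⁰ m²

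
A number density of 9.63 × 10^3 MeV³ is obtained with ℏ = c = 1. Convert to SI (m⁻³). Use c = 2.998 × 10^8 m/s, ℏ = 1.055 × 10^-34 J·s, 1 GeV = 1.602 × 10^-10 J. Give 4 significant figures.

Number density is [L]⁻³ = [E]³/(ℏc)³.
1 GeV³ → 1/(ℏc)³ × (1 GeV in J)³ = 1.299 × 10^47 m⁻³.
Convert the energy scale: 9.63 × 10^3 MeV³ = 9.63 × 10^-6 GeV³.
Result: 9.63 × 10^-6 × 1.299 × 10^47 = 1.251 × 10^42 m⁻³.

1.251 × 10^42 m⁻³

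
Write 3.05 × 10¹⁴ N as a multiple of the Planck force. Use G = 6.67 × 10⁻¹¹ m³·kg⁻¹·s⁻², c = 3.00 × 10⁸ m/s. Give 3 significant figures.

2.51 × 10⁻³⁰

Planck force: F_P = c⁴/G = 1.21 × 10⁴⁴ N.
3.05 × 10¹⁴ / 1.21 × 10⁴⁴ = 2.51 × 10⁻³⁰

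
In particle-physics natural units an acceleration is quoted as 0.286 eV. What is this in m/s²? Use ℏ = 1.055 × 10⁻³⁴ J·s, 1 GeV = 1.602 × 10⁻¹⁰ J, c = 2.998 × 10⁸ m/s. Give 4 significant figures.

Acceleration is [L]/[T]² = c·[E]/ℏ.
1 GeV → c/ℏ × (1 GeV in J) = 4.552 × 10³² m/s².
Convert the energy scale: 0.286 eV = 2.86 × 10⁻¹⁰ GeV.
Result: 2.86 × 10⁻¹⁰ × 4.552 × 10³² = 1.302 × 10²³ m/s².

1.302 × 10²³ m/s²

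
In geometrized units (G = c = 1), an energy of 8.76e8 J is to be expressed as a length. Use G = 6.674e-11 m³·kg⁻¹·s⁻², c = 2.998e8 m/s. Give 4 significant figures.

Energy → length via G/c⁴.
8.76e8 J × (G/c⁴) = 7.237e-36 m

7.237e-36 m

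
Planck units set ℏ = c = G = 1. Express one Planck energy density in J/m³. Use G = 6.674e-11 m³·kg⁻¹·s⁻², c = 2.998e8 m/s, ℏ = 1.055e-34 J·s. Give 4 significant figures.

4.632e113 J/m³

The unique combination of the constants set to 1 with dimensions of energy density is u_P = c⁷/(ℏG²).
  = 2.177e59 / 4.699e-55
  = 4.632e113 J/m³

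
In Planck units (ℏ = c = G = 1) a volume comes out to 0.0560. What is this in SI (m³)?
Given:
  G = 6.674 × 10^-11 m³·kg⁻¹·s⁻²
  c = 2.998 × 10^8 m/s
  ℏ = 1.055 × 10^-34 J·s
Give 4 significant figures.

One Planck volume: V_P = (ℏG/c³)^(3/2) = 4.224 × 10^-105 m³.
0.0560 × 4.224 × 10^-105 m³ = 2.365 × 10^-106 m³

2.365 × 10^-106 m³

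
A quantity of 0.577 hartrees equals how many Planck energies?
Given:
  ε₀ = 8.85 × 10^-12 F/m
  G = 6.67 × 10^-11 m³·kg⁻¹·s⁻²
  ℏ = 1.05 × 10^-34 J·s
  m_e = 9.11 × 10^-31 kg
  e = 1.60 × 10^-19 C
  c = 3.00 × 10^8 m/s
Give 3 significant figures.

hartree: E_h = m_e e⁴/(4πε₀ℏ)² = 4.38 × 10^-18 J
Planck energy: E_P = √(ℏc⁵/G) = 1.96 × 10^9 J
0.577 × 4.38 × 10^-18 / 1.96 × 10^9 = 1.29 × 10^-27

1.29 × 10^-27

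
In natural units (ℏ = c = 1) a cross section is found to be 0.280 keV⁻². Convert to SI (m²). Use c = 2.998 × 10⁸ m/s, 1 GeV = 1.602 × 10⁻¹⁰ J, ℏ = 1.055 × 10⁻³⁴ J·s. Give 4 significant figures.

Area is [L]² = [E]⁻²·(ℏc)²; restore (ℏc)².
1 GeV⁻² → (ℏc)² × (1 GeV in J)⁻² = 3.898 × 10⁻³² m².
Convert the energy scale: 0.280 keV⁻² = 2.80 × 10¹¹ GeV⁻².
Result: 2.80 × 10¹¹ × 3.898 × 10⁻³² = 1.091 × 10⁻²⁰ m².

1.091 × 10⁻²⁰ m²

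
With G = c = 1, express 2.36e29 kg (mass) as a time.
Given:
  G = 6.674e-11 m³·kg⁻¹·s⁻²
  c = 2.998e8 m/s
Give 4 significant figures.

Mass → time via G/c³.
2.36e29 kg × (G/c³) = 5.845e-7 s

5.845e-7 s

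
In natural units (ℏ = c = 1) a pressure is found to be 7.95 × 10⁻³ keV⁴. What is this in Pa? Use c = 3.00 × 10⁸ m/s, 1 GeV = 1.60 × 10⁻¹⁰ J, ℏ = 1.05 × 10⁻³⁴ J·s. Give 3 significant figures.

1.67 × 10¹¹ Pa

Pressure is [E]/[L]³ = [E]⁴/(ℏc)³.
1 GeV⁴ → 1/(ℏc)³ × (1 GeV in J)⁴ = 2.10 × 10³⁷ Pa.
Convert the energy scale: 7.95 × 10⁻³ keV⁴ = 7.95 × 10⁻²⁷ GeV⁴.
Result: 7.95 × 10⁻²⁷ × 2.10 × 10³⁷ = 1.67 × 10¹¹ Pa.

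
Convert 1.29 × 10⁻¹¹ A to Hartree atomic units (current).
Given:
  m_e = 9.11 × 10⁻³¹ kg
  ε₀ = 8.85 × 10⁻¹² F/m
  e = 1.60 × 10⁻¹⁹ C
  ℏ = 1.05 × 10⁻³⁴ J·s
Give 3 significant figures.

1.93 × 10⁻⁹

atomic unit of electric current: I_au = e E_h/ℏ = m_e e⁵/((4πε₀)²ℏ³) = 6.67 × 10⁻³ A.
1.29 × 10⁻¹¹ / 6.67 × 10⁻³ = 1.93 × 10⁻⁹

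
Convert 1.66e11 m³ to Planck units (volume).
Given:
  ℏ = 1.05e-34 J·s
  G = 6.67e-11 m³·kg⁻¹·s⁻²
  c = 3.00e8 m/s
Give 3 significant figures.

3.97e115

Planck volume: V_P = (ℏG/c³)^(3/2) = 4.18e-105 m³.
1.66e11 / 4.18e-105 = 3.97e115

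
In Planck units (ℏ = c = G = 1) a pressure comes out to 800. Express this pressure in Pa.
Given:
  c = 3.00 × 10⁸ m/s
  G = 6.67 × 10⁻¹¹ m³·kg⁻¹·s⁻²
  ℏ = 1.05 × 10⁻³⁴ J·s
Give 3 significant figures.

One Planck pressure: p_P = c⁷/(ℏG²) = 4.68 × 10¹¹³ Pa.
800 × 4.68 × 10¹¹³ Pa = 3.75 × 10¹¹⁶ Pa

3.75 × 10¹¹⁶ Pa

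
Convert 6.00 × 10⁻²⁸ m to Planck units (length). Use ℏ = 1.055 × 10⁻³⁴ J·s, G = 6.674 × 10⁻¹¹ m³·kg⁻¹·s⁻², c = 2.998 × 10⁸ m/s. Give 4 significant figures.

3.712 × 10⁷

Planck length: ℓ_P = √(ℏG/c³) = 1.616 × 10⁻³⁵ m.
6.00 × 10⁻²⁸ / 1.616 × 10⁻³⁵ = 3.712 × 10⁷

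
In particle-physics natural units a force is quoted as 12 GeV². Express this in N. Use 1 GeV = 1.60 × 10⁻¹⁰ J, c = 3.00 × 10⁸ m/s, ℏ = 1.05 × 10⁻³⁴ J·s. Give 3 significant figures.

Force is [E]/[L] = [E]²/(ℏc); restore (ℏc)⁻¹.
1 GeV² → 1/(ℏc) × (1 GeV in J)² = 8.13 × 10⁵ N.
Result: 12 × 8.13 × 10⁵ = 9.75 × 10⁶ N.

9.75 × 10⁶ N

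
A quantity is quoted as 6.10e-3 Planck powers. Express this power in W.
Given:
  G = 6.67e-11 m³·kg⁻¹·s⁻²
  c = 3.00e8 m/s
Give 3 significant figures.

One Planck power: P_P = c⁵/G = 3.64e52 W.
6.10e-3 × 3.64e52 W = 2.22e50 W

2.22e50 W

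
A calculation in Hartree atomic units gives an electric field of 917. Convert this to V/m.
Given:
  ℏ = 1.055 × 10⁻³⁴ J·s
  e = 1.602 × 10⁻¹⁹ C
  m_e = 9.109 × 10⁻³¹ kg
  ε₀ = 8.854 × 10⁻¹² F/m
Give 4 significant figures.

4.705 × 10¹⁴ V/m

One atomic unit of electric field: E_au = E_h/(e a₀) = m_e²e⁵/((4πε₀)³ℏ⁴) = 5.131 × 10¹¹ V/m.
917 × 5.131 × 10¹¹ V/m = 4.705 × 10¹⁴ V/m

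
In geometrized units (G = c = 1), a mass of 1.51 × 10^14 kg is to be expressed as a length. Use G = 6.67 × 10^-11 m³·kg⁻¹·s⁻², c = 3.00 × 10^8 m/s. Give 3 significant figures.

In G = c = 1 units mass has dimensions of length; the conversion factor is G/c².
1.51 × 10^14 kg × (G/c²) = 1.12 × 10^-13 m

1.12 × 10^-13 m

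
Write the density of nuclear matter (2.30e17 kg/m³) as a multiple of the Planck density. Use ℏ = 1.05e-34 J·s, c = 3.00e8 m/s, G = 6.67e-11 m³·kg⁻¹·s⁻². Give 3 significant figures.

Planck density: ρ_P = c⁵/(ℏG²) = 5.20e96 kg/m³.
2.30e17 / 5.20e96 = 4.42e-80

4.42e-80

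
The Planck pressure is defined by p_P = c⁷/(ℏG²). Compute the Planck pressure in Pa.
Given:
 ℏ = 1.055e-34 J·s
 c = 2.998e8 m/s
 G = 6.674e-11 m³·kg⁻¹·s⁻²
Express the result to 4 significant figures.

4.632e113 Pa

p_P = c⁷/(ℏG²)
  = 2.177e59 / 4.699e-55
  = 4.632e113 Pa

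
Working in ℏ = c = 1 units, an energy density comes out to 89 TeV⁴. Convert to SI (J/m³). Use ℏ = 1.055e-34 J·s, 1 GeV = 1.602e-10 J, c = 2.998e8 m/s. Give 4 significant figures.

1.853e51 J/m³

[E]/[L]³ = [E]⁴/(ℏc)³; restore (ℏc)⁻³.
1 GeV⁴ → 1/(ℏc)³ × (1 GeV in J)⁴ = 2.082e37 J/m³.
Convert the energy scale: 89 TeV⁴ = 8.90e13 GeV⁴.
Result: 8.90e13 × 2.082e37 = 1.853e51 J/m³.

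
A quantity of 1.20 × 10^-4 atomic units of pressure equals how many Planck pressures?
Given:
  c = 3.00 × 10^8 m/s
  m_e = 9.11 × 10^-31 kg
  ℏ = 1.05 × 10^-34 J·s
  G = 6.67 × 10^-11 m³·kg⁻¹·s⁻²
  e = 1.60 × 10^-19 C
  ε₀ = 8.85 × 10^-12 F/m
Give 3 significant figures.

atomic unit of pressure: P_au = E_h/a₀³ = m_e⁴e¹⁰/((4πε₀)⁵ℏ⁸) = 3.01 × 10^13 Pa
Planck pressure: p_P = c⁷/(ℏG²) = 4.68 × 10^113 Pa
1.20 × 10^-4 × 3.01 × 10^13 / 4.68 × 10^113 = 7.72 × 10^-105

7.72 × 10^-105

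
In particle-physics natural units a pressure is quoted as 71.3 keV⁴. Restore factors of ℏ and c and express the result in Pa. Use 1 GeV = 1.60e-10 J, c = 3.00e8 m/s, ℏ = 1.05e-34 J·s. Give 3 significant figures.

Pressure is [E]/[L]³ = [E]⁴/(ℏc)³.
1 GeV⁴ → 1/(ℏc)³ × (1 GeV in J)⁴ = 2.10e37 Pa.
Convert the energy scale: 71.3 keV⁴ = 7.13e-23 GeV⁴.
Result: 7.13e-23 × 2.10e37 = 1.49e15 Pa.

1.49e15 Pa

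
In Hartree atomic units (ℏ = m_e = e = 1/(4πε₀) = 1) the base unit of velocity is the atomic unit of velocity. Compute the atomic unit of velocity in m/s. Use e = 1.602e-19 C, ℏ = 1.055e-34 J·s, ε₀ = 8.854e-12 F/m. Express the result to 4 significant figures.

v_au = e²/(4πε₀ℏ)
  = 2.566e-38 / 1.174e-44
  = 2.186e6 m/s

2.186e6 m/s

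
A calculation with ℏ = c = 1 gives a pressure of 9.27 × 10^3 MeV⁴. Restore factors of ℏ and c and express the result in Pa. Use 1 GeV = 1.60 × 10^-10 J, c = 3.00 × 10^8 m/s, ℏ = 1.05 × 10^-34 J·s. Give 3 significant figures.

1.94 × 10^29 Pa

Pressure is [E]/[L]³ = [E]⁴/(ℏc)³.
1 GeV⁴ → 1/(ℏc)³ × (1 GeV in J)⁴ = 2.10 × 10^37 Pa.
Convert the energy scale: 9.27 × 10^3 MeV⁴ = 9.27 × 10^-9 GeV⁴.
Result: 9.27 × 10^-9 × 2.10 × 10^37 = 1.94 × 10^29 Pa.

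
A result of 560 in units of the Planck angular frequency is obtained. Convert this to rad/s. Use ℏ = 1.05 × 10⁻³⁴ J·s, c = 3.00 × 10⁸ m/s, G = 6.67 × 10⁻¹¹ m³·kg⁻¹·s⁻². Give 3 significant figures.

1.04 × 10⁴⁶ rad/s

One Planck angular frequency: ω_P = √(c⁵/(ℏG)) = 1.86 × 10⁴³ rad/s.
560 × 1.86 × 10⁴³ rad/s = 1.04 × 10⁴⁶ rad/s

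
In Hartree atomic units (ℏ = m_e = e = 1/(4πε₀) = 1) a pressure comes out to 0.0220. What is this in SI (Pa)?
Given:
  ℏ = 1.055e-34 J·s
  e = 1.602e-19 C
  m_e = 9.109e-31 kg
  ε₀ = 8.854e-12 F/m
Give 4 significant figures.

6.444e11 Pa

One atomic unit of pressure: P_au = E_h/a₀³ = m_e⁴e¹⁰/((4πε₀)⁵ℏ⁸) = 2.929e13 Pa.
0.0220 × 2.929e13 Pa = 6.444e11 Pa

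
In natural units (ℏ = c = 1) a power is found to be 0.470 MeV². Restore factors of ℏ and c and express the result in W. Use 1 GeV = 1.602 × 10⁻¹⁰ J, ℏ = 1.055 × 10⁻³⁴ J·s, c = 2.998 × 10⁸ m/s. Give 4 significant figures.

1.143 × 10⁸ W

Power is [E]/[T] = [E]²/ℏ.
1 GeV² → 1/ℏ × (1 GeV in J)² = 2.433 × 10¹⁴ W.
Convert the energy scale: 0.470 MeV² = 4.70 × 10⁻⁷ GeV².
Result: 4.70 × 10⁻⁷ × 2.433 × 10¹⁴ = 1.143 × 10⁸ W.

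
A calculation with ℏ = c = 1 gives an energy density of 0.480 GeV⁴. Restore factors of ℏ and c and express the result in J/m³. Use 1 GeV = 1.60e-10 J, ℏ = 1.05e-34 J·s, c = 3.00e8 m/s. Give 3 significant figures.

[E]/[L]³ = [E]⁴/(ℏc)³; restore (ℏc)⁻³.
1 GeV⁴ → 1/(ℏc)³ × (1 GeV in J)⁴ = 2.10e37 J/m³.
Result: 0.480 × 2.10e37 = 1.01e37 J/m³.

1.01e37 J/m³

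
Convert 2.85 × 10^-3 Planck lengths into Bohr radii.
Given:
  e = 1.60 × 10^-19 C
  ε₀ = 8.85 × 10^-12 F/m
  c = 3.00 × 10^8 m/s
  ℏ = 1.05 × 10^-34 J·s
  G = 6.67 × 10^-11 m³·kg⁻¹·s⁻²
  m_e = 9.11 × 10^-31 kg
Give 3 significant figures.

8.73 × 10^-28

Planck length: ℓ_P = √(ℏG/c³) = 1.61 × 10^-35 m
Bohr radius: a₀ = 4πε₀ℏ²/(m_e e²) = 5.26 × 10^-11 m
2.85 × 10^-3 × 1.61 × 10^-35 / 5.26 × 10^-11 = 8.73 × 10^-28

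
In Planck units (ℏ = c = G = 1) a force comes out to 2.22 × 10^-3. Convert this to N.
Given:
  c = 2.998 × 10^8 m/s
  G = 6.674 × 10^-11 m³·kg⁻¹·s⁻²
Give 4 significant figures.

One Planck force: F_P = c⁴/G = 1.210 × 10^44 N.
2.22 × 10^-3 × 1.210 × 10^44 N = 2.687 × 10^41 N

2.687 × 10^41 N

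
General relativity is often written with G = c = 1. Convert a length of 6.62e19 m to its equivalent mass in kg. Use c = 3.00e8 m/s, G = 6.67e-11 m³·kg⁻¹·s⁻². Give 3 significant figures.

8.93e46 kg

Length → mass via c²/G.
6.62e19 m × (c²/G) = 8.93e46 kg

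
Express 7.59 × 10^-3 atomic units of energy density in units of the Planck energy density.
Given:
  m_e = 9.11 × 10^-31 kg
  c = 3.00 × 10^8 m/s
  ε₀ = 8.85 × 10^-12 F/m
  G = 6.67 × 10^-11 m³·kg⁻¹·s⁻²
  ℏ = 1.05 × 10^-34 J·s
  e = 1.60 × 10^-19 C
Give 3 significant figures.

4.88 × 10^-103

atomic unit of energy density: u_au = E_h/a₀³ = m_e⁴e¹⁰/((4πε₀)⁵ℏ⁸) = 3.01 × 10^13 J/m³
Planck energy density: u_P = c⁷/(ℏG²) = 4.68 × 10^113 J/m³
7.59 × 10^-3 × 3.01 × 10^13 / 4.68 × 10^113 = 4.88 × 10^-103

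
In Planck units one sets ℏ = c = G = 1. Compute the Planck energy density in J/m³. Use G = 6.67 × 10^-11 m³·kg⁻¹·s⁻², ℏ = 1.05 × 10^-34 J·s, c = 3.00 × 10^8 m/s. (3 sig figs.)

4.68 × 10^113 J/m³

u_P = c⁷/(ℏG²)
  = 2.19 × 10^59 / 4.67 × 10^-55
  = 4.68 × 10^113 J/m³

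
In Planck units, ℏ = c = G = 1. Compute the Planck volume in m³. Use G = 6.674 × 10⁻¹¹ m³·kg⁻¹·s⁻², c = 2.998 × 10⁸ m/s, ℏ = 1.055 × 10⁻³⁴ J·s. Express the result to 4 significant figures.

From ℏ = c = G = 1 the volume scale is V_P = (ℏG/c³)^(3/2).
  = √(1.784 × 10⁻²⁰⁹)
  = 4.224 × 10⁻¹⁰⁵ m³

4.224 × 10⁻¹⁰⁵ m³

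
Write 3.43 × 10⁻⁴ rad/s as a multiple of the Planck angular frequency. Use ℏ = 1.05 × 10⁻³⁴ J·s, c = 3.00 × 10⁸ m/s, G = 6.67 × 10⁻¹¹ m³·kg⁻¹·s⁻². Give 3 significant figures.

1.84 × 10⁻⁴⁷

Planck angular frequency: ω_P = √(c⁵/(ℏG)) = 1.86 × 10⁴³ rad/s.
3.43 × 10⁻⁴ / 1.86 × 10⁴³ = 1.84 × 10⁻⁴⁷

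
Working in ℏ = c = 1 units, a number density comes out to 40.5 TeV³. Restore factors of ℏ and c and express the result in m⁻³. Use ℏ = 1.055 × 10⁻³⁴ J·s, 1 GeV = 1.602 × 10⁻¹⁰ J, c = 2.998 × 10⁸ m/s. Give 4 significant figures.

Number density is [L]⁻³ = [E]³/(ℏc)³.
1 GeV³ → 1/(ℏc)³ × (1 GeV in J)³ = 1.299 × 10⁴⁷ m⁻³.
Convert the energy scale: 40.5 TeV³ = 4.05 × 10¹⁰ GeV³.
Result: 4.05 × 10¹⁰ × 1.299 × 10⁴⁷ = 5.262 × 10⁵⁷ m⁻³.

5.262 × 10⁵⁷ m⁻³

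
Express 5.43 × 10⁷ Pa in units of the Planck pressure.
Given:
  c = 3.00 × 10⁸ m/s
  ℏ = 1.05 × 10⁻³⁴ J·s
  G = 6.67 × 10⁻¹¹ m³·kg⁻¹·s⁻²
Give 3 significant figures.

1.16 × 10⁻¹⁰⁶

Planck pressure: p_P = c⁷/(ℏG²) = 4.68 × 10¹¹³ Pa.
5.43 × 10⁷ / 4.68 × 10¹¹³ = 1.16 × 10⁻¹⁰⁶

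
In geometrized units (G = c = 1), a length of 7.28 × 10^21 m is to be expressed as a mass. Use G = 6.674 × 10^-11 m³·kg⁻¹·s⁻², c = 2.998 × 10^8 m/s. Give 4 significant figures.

Length → mass via c²/G.
7.28 × 10^21 m × (c²/G) = 9.804 × 10^48 kg

9.804 × 10^48 kg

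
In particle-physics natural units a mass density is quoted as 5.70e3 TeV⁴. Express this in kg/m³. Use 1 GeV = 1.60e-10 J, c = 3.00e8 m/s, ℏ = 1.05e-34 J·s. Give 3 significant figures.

Mass density is [E]/(c²[L]³) = [E]⁴/(ℏ³c⁵).
1 GeV⁴ → 1/(ℏ³c⁵) × (1 GeV in J)⁴ = 2.33e20 kg/m³.
Convert the energy scale: 5.70e3 TeV⁴ = 5.70e15 GeV⁴.
Result: 5.70e15 × 2.33e20 = 1.33e36 kg/m³.

1.33e36 kg/m³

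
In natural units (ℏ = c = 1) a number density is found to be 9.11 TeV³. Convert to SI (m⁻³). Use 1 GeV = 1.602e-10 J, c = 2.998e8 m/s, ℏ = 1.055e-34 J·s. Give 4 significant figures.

Number density is [L]⁻³ = [E]³/(ℏc)³.
1 GeV³ → 1/(ℏc)³ × (1 GeV in J)³ = 1.299e47 m⁻³.
Convert the energy scale: 9.11 TeV³ = 9.11e9 GeV³.
Result: 9.11e9 × 1.299e47 = 1.184e57 m⁻³.

1.184e57 m⁻³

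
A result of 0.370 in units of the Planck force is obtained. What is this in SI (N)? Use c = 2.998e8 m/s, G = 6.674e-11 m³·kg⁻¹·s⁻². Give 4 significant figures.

4.479e43 N

One Planck force: F_P = c⁴/G = 1.210e44 N.
0.370 × 1.210e44 N = 4.479e43 N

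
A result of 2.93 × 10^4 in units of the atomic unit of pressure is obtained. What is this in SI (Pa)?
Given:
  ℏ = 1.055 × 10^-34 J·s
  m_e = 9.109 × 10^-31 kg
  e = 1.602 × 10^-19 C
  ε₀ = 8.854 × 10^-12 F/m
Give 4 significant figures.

One atomic unit of pressure: P_au = E_h/a₀³ = m_e⁴e¹⁰/((4πε₀)⁵ℏ⁸) = 2.929 × 10^13 Pa.
2.93 × 10^4 × 2.929 × 10^13 Pa = 8.582 × 10^17 Pa

8.582 × 10^17 Pa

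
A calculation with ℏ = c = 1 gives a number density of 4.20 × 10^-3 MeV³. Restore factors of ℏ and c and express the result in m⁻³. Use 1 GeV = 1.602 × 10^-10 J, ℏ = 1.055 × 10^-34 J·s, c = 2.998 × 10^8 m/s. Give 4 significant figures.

Number density is [L]⁻³ = [E]³/(ℏc)³.
1 GeV³ → 1/(ℏc)³ × (1 GeV in J)³ = 1.299 × 10^47 m⁻³.
Convert the energy scale: 4.20 × 10^-3 MeV³ = 4.20 × 10^-12 GeV³.
Result: 4.20 × 10^-12 × 1.299 × 10^47 = 5.457 × 10^35 m⁻³.

5.457 × 10^35 m⁻³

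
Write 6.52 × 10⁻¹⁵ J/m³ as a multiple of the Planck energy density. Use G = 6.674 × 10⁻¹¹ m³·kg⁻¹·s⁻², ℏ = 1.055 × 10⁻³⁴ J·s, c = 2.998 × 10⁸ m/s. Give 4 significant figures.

Planck energy density: u_P = c⁷/(ℏG²) = 4.632 × 10¹¹³ J/m³.
6.52 × 10⁻¹⁵ / 4.632 × 10¹¹³ = 1.408 × 10⁻¹²⁸

1.408 × 10⁻¹²⁸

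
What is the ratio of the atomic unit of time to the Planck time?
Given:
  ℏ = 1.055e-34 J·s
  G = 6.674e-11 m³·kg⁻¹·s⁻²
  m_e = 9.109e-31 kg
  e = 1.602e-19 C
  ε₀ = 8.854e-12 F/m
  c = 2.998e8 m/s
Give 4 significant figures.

atomic unit of time: τ_au = (4πε₀)²ℏ³/(m_e e⁴) = 2.423e-17 s
Planck time: t_P = √(ℏG/c⁵) = 5.392e-44 s
ratio = 2.423e-17 / 5.392e-44 = 4.494e26

4.494e26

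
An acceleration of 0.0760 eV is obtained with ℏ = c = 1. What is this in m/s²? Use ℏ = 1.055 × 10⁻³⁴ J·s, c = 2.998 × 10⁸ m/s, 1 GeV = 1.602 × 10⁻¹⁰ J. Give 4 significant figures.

3.460 × 10²² m/s²

Acceleration is [L]/[T]² = c·[E]/ℏ.
1 GeV → c/ℏ × (1 GeV in J) = 4.552 × 10³² m/s².
Convert the energy scale: 0.0760 eV = 7.60 × 10⁻¹¹ GeV.
Result: 7.60 × 10⁻¹¹ × 4.552 × 10³² = 3.460 × 10²² m/s².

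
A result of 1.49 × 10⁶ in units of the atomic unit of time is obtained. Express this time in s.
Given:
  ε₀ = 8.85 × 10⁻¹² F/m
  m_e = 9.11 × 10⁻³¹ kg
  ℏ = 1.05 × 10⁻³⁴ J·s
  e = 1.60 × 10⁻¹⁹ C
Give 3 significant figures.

One atomic unit of time: τ_au = (4πε₀)²ℏ³/(m_e e⁴) = 2.40 × 10⁻¹⁷ s.
1.49 × 10⁶ × 2.40 × 10⁻¹⁷ s = 3.57 × 10⁻¹¹ s

3.57 × 10⁻¹¹ s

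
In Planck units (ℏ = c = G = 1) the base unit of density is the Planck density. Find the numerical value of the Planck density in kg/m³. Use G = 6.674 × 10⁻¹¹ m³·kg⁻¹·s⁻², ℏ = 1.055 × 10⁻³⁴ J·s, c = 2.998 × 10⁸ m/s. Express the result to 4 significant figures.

ρ_P = c⁵/(ℏG²)
  = 2.422 × 10⁴² / 4.699 × 10⁻⁵⁵
  = 5.154 × 10⁹⁶ kg/m³

5.154 × 10⁹⁶ kg/m³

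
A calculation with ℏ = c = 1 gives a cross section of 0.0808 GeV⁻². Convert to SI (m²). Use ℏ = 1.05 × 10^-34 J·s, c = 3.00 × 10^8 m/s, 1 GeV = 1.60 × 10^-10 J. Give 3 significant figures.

Area is [L]² = [E]⁻²·(ℏc)²; restore (ℏc)².
1 GeV⁻² → (ℏc)² × (1 GeV in J)⁻² = 3.88 × 10^-32 m².
Result: 0.0808 × 3.88 × 10^-32 = 3.13 × 10^-33 m².

3.13 × 10^-33 m²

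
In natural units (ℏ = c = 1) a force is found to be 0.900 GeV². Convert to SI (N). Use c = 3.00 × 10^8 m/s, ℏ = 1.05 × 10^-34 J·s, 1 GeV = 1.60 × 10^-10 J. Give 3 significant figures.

7.31 × 10^5 N

Force is [E]/[L] = [E]²/(ℏc); restore (ℏc)⁻¹.
1 GeV² → 1/(ℏc) × (1 GeV in J)² = 8.13 × 10^5 N.
Result: 0.900 × 8.13 × 10^5 = 7.31 × 10^5 N.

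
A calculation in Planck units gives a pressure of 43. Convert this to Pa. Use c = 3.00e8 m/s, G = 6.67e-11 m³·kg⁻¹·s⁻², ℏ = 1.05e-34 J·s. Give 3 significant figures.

2.01e115 Pa

One Planck pressure: p_P = c⁷/(ℏG²) = 4.68e113 Pa.
43 × 4.68e113 Pa = 2.01e115 Pa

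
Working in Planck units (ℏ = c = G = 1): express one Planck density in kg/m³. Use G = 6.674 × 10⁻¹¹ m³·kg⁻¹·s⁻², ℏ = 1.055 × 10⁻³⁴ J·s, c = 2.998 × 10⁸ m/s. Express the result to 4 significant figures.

Dimensional analysis gives ρ_P = c⁵/(ℏG²).
  = 2.422 × 10⁴² / 4.699 × 10⁻⁵⁵
  = 5.154 × 10⁹⁶ kg/m³

5.154 × 10⁹⁶ kg/m³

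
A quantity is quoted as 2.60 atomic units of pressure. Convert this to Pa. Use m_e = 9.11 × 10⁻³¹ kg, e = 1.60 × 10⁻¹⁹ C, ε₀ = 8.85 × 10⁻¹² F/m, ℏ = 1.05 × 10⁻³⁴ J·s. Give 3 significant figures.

7.83 × 10¹³ Pa

One atomic unit of pressure: P_au = E_h/a₀³ = m_e⁴e¹⁰/((4πε₀)⁵ℏ⁸) = 3.01 × 10¹³ Pa.
2.60 × 3.01 × 10¹³ Pa = 7.83 × 10¹³ Pa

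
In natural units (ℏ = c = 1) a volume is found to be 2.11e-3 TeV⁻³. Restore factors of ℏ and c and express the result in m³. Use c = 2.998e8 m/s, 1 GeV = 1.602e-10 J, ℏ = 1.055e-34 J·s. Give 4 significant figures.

1.624e-59 m³

Volume is [L]³ = [E]⁻³·(ℏc)³.
1 GeV⁻³ → (ℏc)³ × (1 GeV in J)⁻³ = 7.696e-48 m³.
Convert the energy scale: 2.11e-3 TeV⁻³ = 2.11e-12 GeV⁻³.
Result: 2.11e-12 × 7.696e-48 = 1.624e-59 m³.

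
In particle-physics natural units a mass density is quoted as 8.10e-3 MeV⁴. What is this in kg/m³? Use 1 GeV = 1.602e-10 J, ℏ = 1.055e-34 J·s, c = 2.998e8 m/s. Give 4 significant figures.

1.876e6 kg/m³

Mass density is [E]/(c²[L]³) = [E]⁴/(ℏ³c⁵).
1 GeV⁴ → 1/(ℏ³c⁵) × (1 GeV in J)⁴ = 2.316e20 kg/m³.
Convert the energy scale: 8.10e-3 MeV⁴ = 8.10e-15 GeV⁴.
Result: 8.10e-15 × 2.316e20 = 1.876e6 kg/m³.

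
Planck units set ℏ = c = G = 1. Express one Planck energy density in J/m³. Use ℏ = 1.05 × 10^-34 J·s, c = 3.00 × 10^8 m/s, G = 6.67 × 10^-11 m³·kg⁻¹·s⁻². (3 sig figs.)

4.68 × 10^113 J/m³

Dimensional analysis gives u_P = c⁷/(ℏG²).
  = 2.19 × 10^59 / 4.67 × 10^-55
  = 4.68 × 10^113 J/m³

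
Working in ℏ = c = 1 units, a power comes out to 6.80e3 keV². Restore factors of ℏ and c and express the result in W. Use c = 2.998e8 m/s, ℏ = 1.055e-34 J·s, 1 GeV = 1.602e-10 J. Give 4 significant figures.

Power is [E]/[T] = [E]²/ℏ.
1 GeV² → 1/ℏ × (1 GeV in J)² = 2.433e14 W.
Convert the energy scale: 6.80e3 keV² = 6.80e-9 GeV².
Result: 6.80e-9 × 2.433e14 = 1.654e6 W.

1.654e6 W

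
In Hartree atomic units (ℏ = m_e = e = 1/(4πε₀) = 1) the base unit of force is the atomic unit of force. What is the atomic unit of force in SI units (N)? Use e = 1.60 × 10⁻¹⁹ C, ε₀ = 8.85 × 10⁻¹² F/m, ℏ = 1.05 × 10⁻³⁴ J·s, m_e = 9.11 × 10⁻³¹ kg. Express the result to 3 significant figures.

8.33 × 10⁻⁸ N

F_au = E_h/a₀ = m_e²e⁶/((4πε₀)³ℏ⁴)
E_h = 4.38 × 10⁻¹⁸ J
a₀ = 5.26 × 10⁻¹¹ m
E_h/a₀ = 8.33 × 10⁻⁸ N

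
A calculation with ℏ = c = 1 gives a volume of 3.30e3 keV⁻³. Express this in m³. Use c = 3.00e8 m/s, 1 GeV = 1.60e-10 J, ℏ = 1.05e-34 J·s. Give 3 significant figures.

2.52e-26 m³

Volume is [L]³ = [E]⁻³·(ℏc)³.
1 GeV⁻³ → (ℏc)³ × (1 GeV in J)⁻³ = 7.63e-48 m³.
Convert the energy scale: 3.30e3 keV⁻³ = 3.30e21 GeV⁻³.
Result: 3.30e21 × 7.63e-48 = 2.52e-26 m³.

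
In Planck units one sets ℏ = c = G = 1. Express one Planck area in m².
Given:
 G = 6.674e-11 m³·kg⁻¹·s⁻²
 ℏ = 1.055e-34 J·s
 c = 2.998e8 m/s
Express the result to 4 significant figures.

A_P = ℏG/c³
  = 7.041e-45 / 2.695e25
  = 2.613e-70 m²

2.613e-70 m²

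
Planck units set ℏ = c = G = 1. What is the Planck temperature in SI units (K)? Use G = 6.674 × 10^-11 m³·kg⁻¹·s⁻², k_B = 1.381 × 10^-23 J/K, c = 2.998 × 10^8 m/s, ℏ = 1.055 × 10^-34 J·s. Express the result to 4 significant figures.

From ℏ = c = G = 1 the temperature scale is T_P = √(ℏc⁵/G) / k_B.
  = √(3.828 × 10^18) × 7.241 × 10^22
  = 1.417 × 10^32 K

1.417 × 10^32 K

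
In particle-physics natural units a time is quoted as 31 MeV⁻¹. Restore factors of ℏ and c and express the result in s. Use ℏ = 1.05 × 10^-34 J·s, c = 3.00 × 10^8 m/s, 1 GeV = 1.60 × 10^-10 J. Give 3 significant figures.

A time is [E]⁻¹ in ℏ=c=1; restore one factor of ℏ.
1 GeV⁻¹ → ℏ × (1 GeV in J)⁻¹ = 6.56 × 10^-25 s.
Convert the energy scale: 31 MeV⁻¹ = 3.10 × 10^4 GeV⁻¹.
Result: 3.10 × 10^4 × 6.56 × 10^-25 = 2.03 × 10^-20 s.

2.03 × 10^-20 s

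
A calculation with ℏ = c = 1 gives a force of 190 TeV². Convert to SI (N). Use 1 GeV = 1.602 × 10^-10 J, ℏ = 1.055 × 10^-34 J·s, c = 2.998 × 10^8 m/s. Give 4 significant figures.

Force is [E]/[L] = [E]²/(ℏc); restore (ℏc)⁻¹.
1 GeV² → 1/(ℏc) × (1 GeV in J)² = 8.114 × 10^5 N.
Convert the energy scale: 190 TeV² = 1.90 × 10^8 GeV².
Result: 1.90 × 10^8 × 8.114 × 10^5 = 1.542 × 10^14 N.

1.542 × 10^14 N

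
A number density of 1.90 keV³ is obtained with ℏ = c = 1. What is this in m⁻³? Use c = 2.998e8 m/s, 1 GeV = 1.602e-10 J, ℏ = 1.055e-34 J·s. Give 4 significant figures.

Number density is [L]⁻³ = [E]³/(ℏc)³.
1 GeV³ → 1/(ℏc)³ × (1 GeV in J)³ = 1.299e47 m⁻³.
Convert the energy scale: 1.90 keV³ = 1.90e-18 GeV³.
Result: 1.90e-18 × 1.299e47 = 2.469e29 m⁻³.

2.469e29 m⁻³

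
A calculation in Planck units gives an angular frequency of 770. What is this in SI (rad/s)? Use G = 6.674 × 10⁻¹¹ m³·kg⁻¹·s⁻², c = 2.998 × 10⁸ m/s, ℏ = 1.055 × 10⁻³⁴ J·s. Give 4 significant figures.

1.428 × 10⁴⁶ rad/s

One Planck angular frequency: ω_P = √(c⁵/(ℏG)) = 1.855 × 10⁴³ rad/s.
770 × 1.855 × 10⁴³ rad/s = 1.428 × 10⁴⁶ rad/s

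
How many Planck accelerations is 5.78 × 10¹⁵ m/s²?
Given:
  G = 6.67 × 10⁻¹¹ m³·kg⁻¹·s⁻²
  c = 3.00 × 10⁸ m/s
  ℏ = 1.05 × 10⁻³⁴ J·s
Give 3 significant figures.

Planck acceleration: a_P = √(c⁷/(ℏG)) = 5.59 × 10⁵¹ m/s².
5.78 × 10¹⁵ / 5.59 × 10⁵¹ = 1.03 × 10⁻³⁶

1.03 × 10⁻³⁶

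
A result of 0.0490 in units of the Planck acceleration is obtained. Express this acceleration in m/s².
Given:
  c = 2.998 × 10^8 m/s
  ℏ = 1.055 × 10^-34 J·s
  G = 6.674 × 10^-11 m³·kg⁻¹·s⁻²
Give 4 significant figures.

2.725 × 10^50 m/s²

One Planck acceleration: a_P = √(c⁷/(ℏG)) = 5.560 × 10^51 m/s².
0.0490 × 5.560 × 10^51 m/s² = 2.725 × 10^50 m/s²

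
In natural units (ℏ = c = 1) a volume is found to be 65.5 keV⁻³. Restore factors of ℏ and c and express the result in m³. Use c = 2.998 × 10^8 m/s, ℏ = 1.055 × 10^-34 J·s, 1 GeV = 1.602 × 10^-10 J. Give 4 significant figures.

5.041 × 10^-28 m³

Volume is [L]³ = [E]⁻³·(ℏc)³.
1 GeV⁻³ → (ℏc)³ × (1 GeV in J)⁻³ = 7.696 × 10^-48 m³.
Convert the energy scale: 65.5 keV⁻³ = 6.55 × 10^19 GeV⁻³.
Result: 6.55 × 10^19 × 7.696 × 10^-48 = 5.041 × 10^-28 m³.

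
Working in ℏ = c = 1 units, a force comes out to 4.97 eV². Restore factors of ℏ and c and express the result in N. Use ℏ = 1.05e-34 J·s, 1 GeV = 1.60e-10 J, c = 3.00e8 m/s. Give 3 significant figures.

Force is [E]/[L] = [E]²/(ℏc); restore (ℏc)⁻¹.
1 GeV² → 1/(ℏc) × (1 GeV in J)² = 8.13e5 N.
Convert the energy scale: 4.97 eV² = 4.97e-18 GeV².
Result: 4.97e-18 × 8.13e5 = 4.04e-12 N.

4.04e-12 N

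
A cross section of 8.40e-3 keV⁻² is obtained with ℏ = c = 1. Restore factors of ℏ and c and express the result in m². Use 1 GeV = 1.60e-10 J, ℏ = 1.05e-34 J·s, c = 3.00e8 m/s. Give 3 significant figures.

Area is [L]² = [E]⁻²·(ℏc)²; restore (ℏc)².
1 GeV⁻² → (ℏc)² × (1 GeV in J)⁻² = 3.88e-32 m².
Convert the energy scale: 8.40e-3 keV⁻² = 8.40e9 GeV⁻².
Result: 8.40e9 × 3.88e-32 = 3.26e-22 m².

3.26e-22 m²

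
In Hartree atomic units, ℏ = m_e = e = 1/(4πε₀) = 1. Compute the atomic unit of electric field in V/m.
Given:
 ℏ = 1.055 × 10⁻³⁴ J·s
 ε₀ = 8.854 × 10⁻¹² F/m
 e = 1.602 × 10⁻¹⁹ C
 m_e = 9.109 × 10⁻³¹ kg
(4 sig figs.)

5.131 × 10¹¹ V/m

From ℏ = m_e = e = 1/(4πε₀) = 1 the electric field scale is E_au = E_h/(e a₀) = m_e²e⁵/((4πε₀)³ℏ⁴).
E_h = 4.354 × 10⁻¹⁸ J
a₀ = 5.297 × 10⁻¹¹ m
E_h/(e·a₀) = 5.131 × 10¹¹ V/m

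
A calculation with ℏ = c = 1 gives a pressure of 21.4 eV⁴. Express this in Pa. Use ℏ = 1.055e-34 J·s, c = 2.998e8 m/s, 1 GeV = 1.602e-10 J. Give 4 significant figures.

Pressure is [E]/[L]³ = [E]⁴/(ℏc)³.
1 GeV⁴ → 1/(ℏc)³ × (1 GeV in J)⁴ = 2.082e37 Pa.
Convert the energy scale: 21.4 eV⁴ = 2.14e-35 GeV⁴.
Result: 2.14e-35 × 2.082e37 = 445.5 Pa.

445.5 Pa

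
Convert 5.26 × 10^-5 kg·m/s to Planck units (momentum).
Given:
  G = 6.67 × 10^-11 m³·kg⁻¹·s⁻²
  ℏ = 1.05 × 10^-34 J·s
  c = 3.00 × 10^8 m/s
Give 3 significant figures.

Planck momentum: p_P = √(ℏc³/G) = 6.52 kg·m/s.
5.26 × 10^-5 / 6.52 = 8.07 × 10^-6

8.07 × 10^-6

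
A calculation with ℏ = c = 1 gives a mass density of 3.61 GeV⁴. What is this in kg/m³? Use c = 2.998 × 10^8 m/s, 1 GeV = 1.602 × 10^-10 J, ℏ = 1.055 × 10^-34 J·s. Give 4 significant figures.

8.361 × 10^20 kg/m³

Mass density is [E]/(c²[L]³) = [E]⁴/(ℏ³c⁵).
1 GeV⁴ → 1/(ℏ³c⁵) × (1 GeV in J)⁴ = 2.316 × 10^20 kg/m³.
Result: 3.61 × 2.316 × 10^20 = 8.361 × 10^20 kg/m³.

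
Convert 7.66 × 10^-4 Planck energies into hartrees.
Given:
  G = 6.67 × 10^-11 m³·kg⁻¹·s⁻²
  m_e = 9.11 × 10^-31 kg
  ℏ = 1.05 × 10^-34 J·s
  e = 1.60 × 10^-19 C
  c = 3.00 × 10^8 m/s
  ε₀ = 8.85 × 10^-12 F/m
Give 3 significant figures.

3.42 × 10^23

Planck energy: E_P = √(ℏc⁵/G) = 1.96 × 10^9 J
hartree: E_h = m_e e⁴/(4πε₀ℏ)² = 4.38 × 10^-18 J
7.66 × 10^-4 × 1.96 × 10^9 / 4.38 × 10^-18 = 3.42 × 10^23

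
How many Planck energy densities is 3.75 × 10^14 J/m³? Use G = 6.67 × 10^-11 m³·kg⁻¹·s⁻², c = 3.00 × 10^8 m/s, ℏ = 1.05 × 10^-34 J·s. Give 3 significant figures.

Planck energy density: u_P = c⁷/(ℏG²) = 4.68 × 10^113 J/m³.
3.75 × 10^14 / 4.68 × 10^113 = 8.01 × 10^-100

8.01 × 10^-100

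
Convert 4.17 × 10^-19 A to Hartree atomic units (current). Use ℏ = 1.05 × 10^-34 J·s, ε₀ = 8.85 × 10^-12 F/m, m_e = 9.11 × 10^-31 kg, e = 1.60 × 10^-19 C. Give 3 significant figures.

atomic unit of electric current: I_au = e E_h/ℏ = m_e e⁵/((4πε₀)²ℏ³) = 6.67 × 10^-3 A.
4.17 × 10^-19 / 6.67 × 10^-3 = 6.25 × 10^-17

6.25 × 10^-17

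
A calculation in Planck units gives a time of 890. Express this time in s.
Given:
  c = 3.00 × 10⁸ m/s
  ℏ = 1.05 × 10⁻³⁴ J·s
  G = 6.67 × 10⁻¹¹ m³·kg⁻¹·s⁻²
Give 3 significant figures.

One Planck time: t_P = √(ℏG/c⁵) = 5.37 × 10⁻⁴⁴ s.
890 × 5.37 × 10⁻⁴⁴ s = 4.78 × 10⁻⁴¹ s

4.78 × 10⁻⁴¹ s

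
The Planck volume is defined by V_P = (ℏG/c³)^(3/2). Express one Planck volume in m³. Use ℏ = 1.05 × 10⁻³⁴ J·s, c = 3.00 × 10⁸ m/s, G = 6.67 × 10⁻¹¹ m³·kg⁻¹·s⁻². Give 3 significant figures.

4.18 × 10⁻¹⁰⁵ m³

V_P = (ℏG/c³)^(3/2)
  = √(1.75 × 10⁻²⁰⁹)
  = 4.18 × 10⁻¹⁰⁵ m³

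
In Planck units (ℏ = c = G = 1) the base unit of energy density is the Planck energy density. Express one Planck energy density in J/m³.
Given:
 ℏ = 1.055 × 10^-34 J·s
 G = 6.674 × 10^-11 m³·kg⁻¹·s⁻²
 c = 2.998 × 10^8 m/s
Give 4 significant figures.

u_P = c⁷/(ℏG²)
  = 2.177 × 10^59 / 4.699 × 10^-55
  = 4.632 × 10^113 J/m³

4.632 × 10^113 J/m³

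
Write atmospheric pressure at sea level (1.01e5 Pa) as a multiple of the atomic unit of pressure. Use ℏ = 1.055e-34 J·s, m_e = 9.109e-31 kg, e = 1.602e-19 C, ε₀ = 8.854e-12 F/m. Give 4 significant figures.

3.448e-9

atomic unit of pressure: P_au = E_h/a₀³ = m_e⁴e¹⁰/((4πε₀)⁵ℏ⁸) = 2.929e13 Pa.
1.01e5 / 2.929e13 = 3.448e-9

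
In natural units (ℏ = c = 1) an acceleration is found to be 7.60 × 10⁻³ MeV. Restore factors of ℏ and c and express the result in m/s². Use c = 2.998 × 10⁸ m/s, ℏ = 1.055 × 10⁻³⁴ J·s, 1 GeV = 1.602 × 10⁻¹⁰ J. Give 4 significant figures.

3.460 × 10²⁷ m/s²

Acceleration is [L]/[T]² = c·[E]/ℏ.
1 GeV → c/ℏ × (1 GeV in J) = 4.552 × 10³² m/s².
Convert the energy scale: 7.60 × 10⁻³ MeV = 7.60 × 10⁻⁶ GeV.
Result: 7.60 × 10⁻⁶ × 4.552 × 10³² = 3.460 × 10²⁷ m/s².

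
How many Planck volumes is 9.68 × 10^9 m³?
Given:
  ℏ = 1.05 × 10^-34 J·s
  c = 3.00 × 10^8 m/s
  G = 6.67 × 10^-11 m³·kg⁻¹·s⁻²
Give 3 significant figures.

Planck volume: V_P = (ℏG/c³)^(3/2) = 4.18 × 10^-105 m³.
9.68 × 10^9 / 4.18 × 10^-105 = 2.32 × 10^114

2.32 × 10^114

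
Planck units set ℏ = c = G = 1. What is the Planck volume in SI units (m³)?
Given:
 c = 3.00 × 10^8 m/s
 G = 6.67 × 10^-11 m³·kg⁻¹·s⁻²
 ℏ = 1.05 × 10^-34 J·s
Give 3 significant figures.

From ℏ = c = G = 1 the volume scale is V_P = (ℏG/c³)^(3/2).
  = √(1.75 × 10^-209)
  = 4.18 × 10^-105 m³

4.18 × 10^-105 m³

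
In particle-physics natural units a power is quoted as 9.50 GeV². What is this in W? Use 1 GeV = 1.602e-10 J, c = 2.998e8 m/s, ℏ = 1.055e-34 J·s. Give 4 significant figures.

Power is [E]/[T] = [E]²/ℏ.
1 GeV² → 1/ℏ × (1 GeV in J)² = 2.433e14 W.
Result: 9.50 × 2.433e14 = 2.311e15 W.

2.311e15 W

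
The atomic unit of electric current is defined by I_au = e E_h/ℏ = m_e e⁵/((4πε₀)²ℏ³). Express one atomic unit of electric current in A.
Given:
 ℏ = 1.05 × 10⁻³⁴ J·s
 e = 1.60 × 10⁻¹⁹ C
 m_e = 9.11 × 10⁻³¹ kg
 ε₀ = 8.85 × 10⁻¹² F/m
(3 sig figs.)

I_au = e E_h/ℏ = m_e e⁵/((4πε₀)²ℏ³)
E_h = 4.38 × 10⁻¹⁸ J
e·E_h/ℏ = 6.67 × 10⁻³ A

6.67 × 10⁻³ A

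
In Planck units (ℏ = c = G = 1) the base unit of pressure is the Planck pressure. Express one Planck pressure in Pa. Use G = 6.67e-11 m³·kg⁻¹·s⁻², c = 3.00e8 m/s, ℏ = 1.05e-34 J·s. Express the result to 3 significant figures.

4.68e113 Pa

p_P = c⁷/(ℏG²)
  = 2.19e59 / 4.67e-55
  = 4.68e113 Pa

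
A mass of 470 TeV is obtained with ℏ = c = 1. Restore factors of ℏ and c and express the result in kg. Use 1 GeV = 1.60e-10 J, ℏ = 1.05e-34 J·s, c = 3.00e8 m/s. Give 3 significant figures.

Mass is [E]/c²; divide by c².
1 GeV → 1/c² × (1 GeV in J) = 1.78e-27 kg.
Convert the energy scale: 470 TeV = 4.70e5 GeV.
Result: 4.70e5 × 1.78e-27 = 8.36e-22 kg.

8.36e-22 kg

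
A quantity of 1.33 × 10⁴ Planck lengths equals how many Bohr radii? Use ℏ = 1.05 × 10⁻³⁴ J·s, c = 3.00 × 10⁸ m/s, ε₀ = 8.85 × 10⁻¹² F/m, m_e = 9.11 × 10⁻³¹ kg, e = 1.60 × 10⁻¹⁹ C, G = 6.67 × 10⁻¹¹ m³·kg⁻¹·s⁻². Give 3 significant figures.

4.07 × 10⁻²¹

Planck length: ℓ_P = √(ℏG/c³) = 1.61 × 10⁻³⁵ m
Bohr radius: a₀ = 4πε₀ℏ²/(m_e e²) = 5.26 × 10⁻¹¹ m
1.33 × 10⁴ × 1.61 × 10⁻³⁵ / 5.26 × 10⁻¹¹ = 4.07 × 10⁻²¹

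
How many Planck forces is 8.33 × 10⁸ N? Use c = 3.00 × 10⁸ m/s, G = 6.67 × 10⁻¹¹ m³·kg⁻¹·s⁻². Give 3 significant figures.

6.86 × 10⁻³⁶

Planck force: F_P = c⁴/G = 1.21 × 10⁴⁴ N.
8.33 × 10⁸ / 1.21 × 10⁴⁴ = 6.86 × 10⁻³⁶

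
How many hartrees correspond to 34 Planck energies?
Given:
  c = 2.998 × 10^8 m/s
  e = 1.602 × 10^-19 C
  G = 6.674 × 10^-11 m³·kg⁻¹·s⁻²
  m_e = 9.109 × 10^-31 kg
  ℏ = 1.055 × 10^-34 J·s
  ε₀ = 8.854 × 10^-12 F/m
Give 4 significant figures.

Planck energy: E_P = √(ℏc⁵/G) = 1.957 × 10^9 J
hartree: E_h = m_e e⁴/(4πε₀ℏ)² = 4.354 × 10^-18 J
34 × 1.957 × 10^9 / 4.354 × 10^-18 = 1.528 × 10^28

1.528 × 10^28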